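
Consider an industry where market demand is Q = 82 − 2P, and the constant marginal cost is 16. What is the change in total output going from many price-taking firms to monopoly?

Q falls by 25

Inverting demand: P = 41 − 0.5Q.
Perfect competition: P = MC = 16, so 41 − 0.5Q = 16 and Q = 50.
Monopoly sets MR = MC: 41 − Q = 16 ⇒ Q = 25, P = 41 − 0.5·25 = 28.5.
Change in total output: 25 − 50 = −25.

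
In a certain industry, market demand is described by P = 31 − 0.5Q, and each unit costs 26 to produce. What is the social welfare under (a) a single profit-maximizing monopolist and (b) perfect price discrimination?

The monopolist equates marginal revenue to marginal cost: 31 − Q = 26, so Q = 5. From demand, P = 28.5.
CS = ½·(31 − 28.5)·5 = 6.25; PS = (28.5 − 26)·5 = 12.5; TS = 18.75.
A perfectly discriminating monopolist sells every unit with P(Q) ≥ MC(Q), so output equals the competitive quantity Q = 10. Each buyer pays their reservation price, so CS = 0 and the firm captures all surplus.
TS = 25 (equal to competitive TS).

Monopoly: TS = 18.75; Perfect PD: TS = 25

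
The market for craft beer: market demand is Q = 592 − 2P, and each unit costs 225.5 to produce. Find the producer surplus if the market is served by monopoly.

Inverting demand: P = 296 − 0.5Q.
Monopoly sets MR = MC: 296 − Q = 225.5 ⇒ Q = 70.5, P = 296 − 0.5·70.5 = 260.75.
PS = (260.75 − 225.5)·70.5 = 2485.125.

PS = 2485.125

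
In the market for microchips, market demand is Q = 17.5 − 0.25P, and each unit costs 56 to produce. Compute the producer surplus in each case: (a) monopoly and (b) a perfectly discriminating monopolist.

Inverting demand: P = 70 − 4Q.
Monopoly sets MR = MC: 70 − 8Q = 56 ⇒ Q = 1.75, P = 70 − 4·1.75 = 63.
PS = (63 − 56)·1.75 = 12.25.
A perfectly discriminating monopolist sells every unit with P(Q) ≥ MC(Q), so output equals the competitive quantity Q = 3.5. Each buyer pays their reservation price, so CS = 0 and the firm captures all surplus.
PS = ½·(70 − 56)·3.5 = 24.5.

Monopoly: PS = 12.25; Perfect PD: PS = 24.5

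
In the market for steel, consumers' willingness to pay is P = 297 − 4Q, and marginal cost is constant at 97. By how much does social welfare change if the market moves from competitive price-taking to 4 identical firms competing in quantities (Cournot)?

Under competition P = MC = 97, so Q = (297 − 97)/4 = 50.
CS = ½·(297 − 97)·50 = 5000; PS = (97 − 97)·50 = 0; TS = 5000.
With 4 symmetric Cournot firms, each firm's FOC gives 297 − 20q = 97, so q = 10, Q = 4·10 = 40, and P = 137.
CS = ½·(297 − 137)·40 = 3200; PS = (137 − 97)·40 = 1600; TS = 4800.
Change in social welfare: 4800 − 5000 = −200.

TS falls by 200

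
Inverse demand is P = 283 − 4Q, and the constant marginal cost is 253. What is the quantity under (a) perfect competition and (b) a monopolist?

Competition: Q = 7.5; Monopoly: Q = 3.75

Under competition P = MC = 253, so Q = (283 − 253)/4 = 7.5.
A monopolist chooses Q where MR = MC. MR = 283 − 8Q; setting this equal to 253 gives Q = 3.75 and P = 268.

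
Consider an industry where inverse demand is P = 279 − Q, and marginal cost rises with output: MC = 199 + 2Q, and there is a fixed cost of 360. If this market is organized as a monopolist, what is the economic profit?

Profit = 440

A monopolist chooses Q where MR = MC. MR = 279 − 2Q; setting this equal to 199 + 2Q gives Q = 20 and P = 259.
Profit = 259·20 − (199·20 + ½·2·20²) − 360 = 440.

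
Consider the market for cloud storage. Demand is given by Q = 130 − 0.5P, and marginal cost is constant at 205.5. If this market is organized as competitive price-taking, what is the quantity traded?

Inverting demand: P = 260 − 2Q.
Competitive firms price at marginal cost: P = 205.5, giving Q = 27.25.

Q = 27.25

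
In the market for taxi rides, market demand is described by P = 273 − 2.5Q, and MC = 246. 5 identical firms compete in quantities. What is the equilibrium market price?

With 5 symmetric Cournot firms, each firm's FOC gives 273 − 15q = 246, so q = 1.8, Q = 5·1.8 = 9, and P = 250.5.

P = 250.5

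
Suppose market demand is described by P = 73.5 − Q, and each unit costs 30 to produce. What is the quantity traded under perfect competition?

Q = 43.5

Competitive firms price at marginal cost: P = 30, giving Q = 43.5.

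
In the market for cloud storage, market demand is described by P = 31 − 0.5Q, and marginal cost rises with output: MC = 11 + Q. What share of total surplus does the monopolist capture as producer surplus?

A monopolist chooses Q where MR = MC. MR = 31 − Q; setting this equal to 11 + Q gives Q = 10 and P = 26.
CS = ½·(31 − 26)·10 = 25.
PS = P·Q − VC(Q) = 26·10 − (11·10 + ½·1·10²) = 100.
Share captured = PS/TS = 100/125 = 0.8.

PS/TS = 0.8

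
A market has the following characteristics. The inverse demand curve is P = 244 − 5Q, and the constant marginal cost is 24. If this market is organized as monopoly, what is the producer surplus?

PS = 2420

The monopolist equates marginal revenue to marginal cost: 244 − 10Q = 24, so Q = 22. From demand, P = 134.
PS = (134 − 24)·22 = 2420.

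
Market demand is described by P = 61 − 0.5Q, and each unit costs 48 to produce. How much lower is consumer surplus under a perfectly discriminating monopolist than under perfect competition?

Perfect competition: P = MC = 48, so 61 − 0.5Q = 48 and Q = 26.
CS = ½·(61 − 48)·26 = 169.
Under first-degree price discrimination the firm charges each unit its demand price and produces up to where P = MC, i.e. Q = 26. Consumer surplus is zero; producer surplus equals total surplus.
CS = 0.
Change in consumer surplus: 0 − 169 = −169.

Consumer surplus falls by 169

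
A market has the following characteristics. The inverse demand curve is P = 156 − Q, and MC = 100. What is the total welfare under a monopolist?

TS = 1176

A monopolist chooses Q where MR = MC. MR = 156 − 2Q; setting this equal to 100 gives Q = 28 and P = 128.
CS = ½·(156 − 128)·28 = 392; PS = (128 − 100)·28 = 784; TS = 1176.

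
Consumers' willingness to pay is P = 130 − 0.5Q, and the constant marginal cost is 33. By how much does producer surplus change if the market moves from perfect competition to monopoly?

PS rises by 4704.5

Perfect competition: P = MC = 33, so 130 − 0.5Q = 33 and Q = 194.
PS = (33 − 33)·194 = 0.
A monopolist chooses Q where MR = MC. MR = 130 − Q; setting this equal to 33 gives Q = 97 and P = 81.5.
PS = (81.5 − 33)·97 = 4704.5.
Change in producer surplus: 4704.5 − 0 = 4704.5.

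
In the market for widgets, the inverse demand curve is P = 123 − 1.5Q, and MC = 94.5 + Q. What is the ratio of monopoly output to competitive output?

Q_m/Q_c = 0.625

Monopoly sets MR = MC: 123 − 3Q = 94.5 + Q ⇒ Q = 7.125, P = 123 − 1.5·7.125 = 1797/16.
Competitive equilibrium sets price equal to marginal cost: 123 − 1.5Q = 94.5 + Q, so Q = 11.4 and P = 105.9.
Ratio Q_m/Q_c = 7.125/11.4 = 0.625.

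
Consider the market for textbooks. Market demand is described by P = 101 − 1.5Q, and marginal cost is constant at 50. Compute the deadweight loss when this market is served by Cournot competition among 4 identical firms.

DWL = 34.68

Competitive firms price at marginal cost: P = 50, giving Q = 34.
With 4 symmetric Cournot firms, each firm's FOC gives 101 − 7.5q = 50, so q = 6.8, Q = 4·6.8 = 27.2, and P = 60.2.
DWL is the triangle between Q = 27.2 and Q = 34: ½·(34 − 27.2)·(60.2 − 50) = 34.68.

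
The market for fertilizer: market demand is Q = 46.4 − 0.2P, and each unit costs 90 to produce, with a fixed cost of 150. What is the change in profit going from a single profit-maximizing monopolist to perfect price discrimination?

Inverting demand: P = 232 − 5Q.
A monopolist chooses Q where MR = MC. MR = 232 − 10Q; setting this equal to 90 gives Q = 14.2 and P = 161.
Profit = (161 − 90)·14.2 − 150 = 858.2.
Under first-degree price discrimination the firm charges each unit its demand price and produces up to where P = MC, i.e. Q = 28.4. Consumer surplus is zero; producer surplus equals total surplus.
PS equals the full surplus area, 2016.4. Profit = 2016.4 − 150 = 1866.4.
Change in profit: 1866.4 − 858.2 = 1008.2.

π rises by 1008.2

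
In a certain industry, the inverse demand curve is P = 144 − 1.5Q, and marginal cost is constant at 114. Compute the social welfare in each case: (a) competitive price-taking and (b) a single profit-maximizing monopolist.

Perfect competition: P = MC = 114, so 144 − 1.5Q = 114 and Q = 20.
CS = ½·(144 − 114)·20 = 300; PS = (114 − 114)·20 = 0; TS = 300.
A monopolist chooses Q where MR = MC. MR = 144 − 3Q; setting this equal to 114 gives Q = 10 and P = 129.
CS = ½·(144 − 129)·10 = 75; PS = (129 − 114)·10 = 150; TS = 225.

Competition: TS = 300; Monopoly: TS = 225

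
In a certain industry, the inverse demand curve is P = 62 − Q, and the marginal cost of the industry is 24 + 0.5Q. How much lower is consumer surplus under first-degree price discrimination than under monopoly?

Monopoly sets MR = MC: 62 − 2Q = 24 + 0.5Q ⇒ Q = 15.2, P = 62 − 15.2 = 46.8.
CS = ½·(62 − 46.8)·15.2 = 115.52.
A perfectly discriminating monopolist sells every unit with P(Q) ≥ MC(Q), so output equals the competitive quantity Q = 76/3. Each buyer pays their reservation price, so CS = 0 and the firm captures all surplus.
CS = 0.
Change in consumer surplus: 0 − 115.52 = −115.52.

Consumer surplus falls by 115.52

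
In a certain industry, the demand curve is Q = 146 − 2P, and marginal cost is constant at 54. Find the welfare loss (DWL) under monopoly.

DWL = 90.25

Inverting demand: P = 73 − 0.5Q.
Competitive firms price at marginal cost: P = 54, giving Q = 38.
A monopolist chooses Q where MR = MC. MR = 73 − Q; setting this equal to 54 gives Q = 19 and P = 63.5.
DWL is the triangle between Q = 19 and Q = 38: ½·(38 − 19)·(63.5 − 54) = 90.25.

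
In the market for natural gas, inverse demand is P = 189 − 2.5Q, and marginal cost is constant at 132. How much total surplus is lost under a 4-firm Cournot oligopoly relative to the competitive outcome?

Perfect competition: P = MC = 132, so 189 − 2.5Q = 132 and Q = 22.8.
Cournot with 4 identical firms: the symmetric best-response condition is 189 − 12.5q = 132. Each firm produces q = 4.56, total output Q = 18.24, price P = 143.4.
DWL is the triangle between Q = 18.24 and Q = 22.8: ½·(22.8 − 18.24)·(143.4 − 132) = 25.992.

DWL = 25.992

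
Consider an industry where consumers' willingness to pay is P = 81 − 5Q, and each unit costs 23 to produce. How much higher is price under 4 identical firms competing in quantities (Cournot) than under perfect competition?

Competitive firms price at marginal cost: P = 23, giving Q = 11.6.
With 4 symmetric Cournot firms, each firm's FOC gives 81 − 25q = 23, so q = 2.32, Q = 4·2.32 = 9.28, and P = 34.6.
Change in price: 34.6 − 23 = 11.6.

Price rises by 11.6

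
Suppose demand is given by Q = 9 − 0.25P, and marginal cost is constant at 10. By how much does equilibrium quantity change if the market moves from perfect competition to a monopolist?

Equilibrium quantity falls by 3.25

Inverting demand: P = 36 − 4Q.
Under competition P = MC = 10, so Q = (36 − 10)/4 = 6.5.
A monopolist chooses Q where MR = MC. MR = 36 − 8Q; setting this equal to 10 gives Q = 3.25 and P = 23.
Change in equilibrium quantity: 3.25 − 6.5 = −3.25.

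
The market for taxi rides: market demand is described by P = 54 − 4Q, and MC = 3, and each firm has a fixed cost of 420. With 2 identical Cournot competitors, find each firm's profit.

In a 2-firm Cournot equilibrium, symmetry and the first-order condition give q = (54 − 3)/(12) = 4.25. So Q = 8.5 and P = 20.
Each firm's profit = (20 − 3)·4.25 − 420 = −347.75.

π_i = −347.75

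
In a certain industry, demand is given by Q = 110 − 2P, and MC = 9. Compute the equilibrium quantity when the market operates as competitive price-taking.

Inverting demand: P = 55 − 0.5Q.
Perfect competition: P = MC = 9, so 55 − 0.5Q = 9 and Q = 92.

Q = 92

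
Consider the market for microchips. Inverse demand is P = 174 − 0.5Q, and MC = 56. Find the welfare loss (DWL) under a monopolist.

Under competition P = MC = 56, so Q = (174 − 56)/0.5 = 236.
The monopolist equates marginal revenue to marginal cost: 174 − Q = 56, so Q = 118. From demand, P = 115.
DWL is the triangle between Q = 118 and Q = 236: ½·(236 − 118)·(115 − 56) = 3481.

DWL = 3481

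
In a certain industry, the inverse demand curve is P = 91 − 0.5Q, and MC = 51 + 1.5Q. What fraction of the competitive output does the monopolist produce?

The monopolist equates marginal revenue to marginal cost: 91 − Q = 51 + 1.5Q, so Q = 16. From demand, P = 83.
Under competition P = MC: 91 − 0.5Q = 51 + 1.5Q ⇒ Q = 20, P = 81.
Ratio Q_m/Q_c = 16/20 = 0.8.

Q_m/Q_c = 0.8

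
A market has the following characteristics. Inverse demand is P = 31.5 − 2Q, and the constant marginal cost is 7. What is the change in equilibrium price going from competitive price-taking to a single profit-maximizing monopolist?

Perfect competition: P = MC = 7, so 31.5 − 2Q = 7 and Q = 12.25.
Monopoly sets MR = MC: 31.5 − 4Q = 7 ⇒ Q = 6.125, P = 31.5 − 2·6.125 = 19.25.
Change in equilibrium price: 19.25 − 7 = 12.25.

Equilibrium price rises by 12.25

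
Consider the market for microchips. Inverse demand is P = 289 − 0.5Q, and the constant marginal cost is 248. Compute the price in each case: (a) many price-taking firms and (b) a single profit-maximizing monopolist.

Perfect competition: P = MC = 248, so 289 − 0.5Q = 248 and Q = 82.
The monopolist equates marginal revenue to marginal cost: 289 − Q = 248, so Q = 41. From demand, P = 268.5.

Competition: P = 248; Monopoly: P = 268.5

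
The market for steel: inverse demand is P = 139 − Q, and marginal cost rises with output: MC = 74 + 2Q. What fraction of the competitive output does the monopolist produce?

Q_m/Q_c = 0.75

Monopoly sets MR = MC: 139 − 2Q = 74 + 2Q ⇒ Q = 16.25, P = 139 − 16.25 = 122.75.
Under competition P = MC: 139 − Q = 74 + 2Q ⇒ Q = 65/3, P = 352/3.
Ratio Q_m/Q_c = 16.25/(65/3) = 0.75.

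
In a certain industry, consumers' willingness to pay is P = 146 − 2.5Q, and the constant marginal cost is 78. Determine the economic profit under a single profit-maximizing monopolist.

Monopoly sets MR = MC: 146 − 5Q = 78 ⇒ Q = 13.6, P = 146 − 2.5·13.6 = 112.
Profit = (112 − 78)·13.6 = 462.4.

Profit = 462.4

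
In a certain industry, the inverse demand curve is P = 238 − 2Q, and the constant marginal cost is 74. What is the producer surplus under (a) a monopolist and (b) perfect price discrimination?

Monopoly: PS = 3362; Perfect PD: PS = 6724

Monopoly sets MR = MC: 238 − 4Q = 74 ⇒ Q = 41, P = 238 − 2·41 = 156.
PS = (156 − 74)·41 = 3362.
With perfect price discrimination, output is the efficient level Q = 82 (where demand meets MC), but every buyer pays their willingness to pay: CS = 0 and PS = total surplus.
PS = ½·(238 − 74)·82 = 6724.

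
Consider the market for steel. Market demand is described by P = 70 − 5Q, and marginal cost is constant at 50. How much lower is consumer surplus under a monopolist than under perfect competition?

CS falls by 30

Perfect competition: P = MC = 50, so 70 − 5Q = 50 and Q = 4.
CS = ½·(70 − 50)·4 = 40.
A monopolist chooses Q where MR = MC. MR = 70 − 10Q; setting this equal to 50 gives Q = 2 and P = 60.
CS = ½·(70 − 60)·2 = 10.
Change in consumer surplus: 10 − 40 = −30.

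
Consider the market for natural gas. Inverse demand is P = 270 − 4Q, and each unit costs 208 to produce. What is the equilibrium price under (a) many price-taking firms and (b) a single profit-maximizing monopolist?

Perfect competition: P = MC = 208, so 270 − 4Q = 208 and Q = 15.5.
The monopolist equates marginal revenue to marginal cost: 270 − 8Q = 208, so Q = 7.75. From demand, P = 239.

Competition: P = 208; Monopoly: P = 239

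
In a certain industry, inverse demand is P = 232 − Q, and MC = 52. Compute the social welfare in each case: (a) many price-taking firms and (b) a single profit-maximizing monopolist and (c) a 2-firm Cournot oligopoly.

Competition: TS = 16200; Monopoly: TS = 12150; Cournot: TS = 14400

Perfect competition: P = MC = 52, so 232 − Q = 52 and Q = 180.
CS = ½·(232 − 52)·180 = 16200; PS = (52 − 52)·180 = 0; TS = 16200.
The monopolist equates marginal revenue to marginal cost: 232 − 2Q = 52, so Q = 90. From demand, P = 142.
CS = ½·(232 − 142)·90 = 4050; PS = (142 − 52)·90 = 8100; TS = 12150.
With 2 symmetric Cournot firms, each firm's FOC gives 232 − 3q = 52, so q = 60, Q = 2·60 = 120, and P = 112.
CS = ½·(232 − 112)·120 = 7200; PS = (112 − 52)·120 = 7200; TS = 14400.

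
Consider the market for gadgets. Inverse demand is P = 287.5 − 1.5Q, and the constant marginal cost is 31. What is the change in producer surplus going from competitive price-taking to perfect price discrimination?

Producer surplus rises by 21930.75

Perfect competition: P = MC = 31, so 287.5 − 1.5Q = 31 and Q = 171.
PS = (31 − 31)·171 = 0.
With perfect price discrimination, output is the efficient level Q = 171 (where demand meets MC), but every buyer pays their willingness to pay: CS = 0 and PS = total surplus.
PS = ½·(287.5 − 31)·171 = 21930.75.
Change in producer surplus: 21930.75 − 0 = 21930.75.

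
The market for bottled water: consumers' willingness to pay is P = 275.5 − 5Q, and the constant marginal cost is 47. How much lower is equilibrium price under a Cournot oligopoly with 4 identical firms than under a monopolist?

P falls by 68.55

Monopoly sets MR = MC: 275.5 − 10Q = 47 ⇒ Q = 22.85, P = 275.5 − 5·22.85 = 161.25.
In a 4-firm Cournot equilibrium, symmetry and the first-order condition give q = (275.5 − 47)/(25) = 9.14. So Q = 36.56 and P = 92.7.
Change in equilibrium price: 92.7 − 161.25 = −68.55.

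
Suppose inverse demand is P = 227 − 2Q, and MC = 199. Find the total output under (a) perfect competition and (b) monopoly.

Competition: Q = 14; Monopoly: Q = 7

Perfect competition: P = MC = 199, so 227 − 2Q = 199 and Q = 14.
The monopolist equates marginal revenue to marginal cost: 227 − 4Q = 199, so Q = 7. From demand, P = 213.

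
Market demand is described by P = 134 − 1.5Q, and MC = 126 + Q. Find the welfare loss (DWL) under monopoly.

Competitive equilibrium sets price equal to marginal cost: 134 − 1.5Q = 126 + Q, so Q = 3.2 and P = 129.2.
The monopolist equates marginal revenue to marginal cost: 134 − 3Q = 126 + Q, so Q = 2. From demand, P = 131.
CS = ½·(134 − 129.2)·3.2 = 7.68; PS = (129.2·3.2 − 126·3.2 − ½·1·3.2²) = 5.12; TS = 12.8.
CS = ½·(134 − 131)·2 = 3; PS = (131·2 − 126·2 − ½·1·2²) = 8; TS = 11.
DWL = 12.8 − 11 = 1.8.

DWL = 1.8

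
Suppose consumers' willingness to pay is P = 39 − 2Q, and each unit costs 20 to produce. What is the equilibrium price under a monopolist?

A monopolist chooses Q where MR = MC. MR = 39 − 4Q; setting this equal to 20 gives Q = 4.75 and P = 29.5.

P = 29.5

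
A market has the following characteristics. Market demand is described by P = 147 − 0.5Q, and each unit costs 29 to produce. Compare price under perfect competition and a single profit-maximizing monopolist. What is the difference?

P rises by 59

Competitive firms price at marginal cost: P = 29, giving Q = 236.
The monopolist equates marginal revenue to marginal cost: 147 − Q = 29, so Q = 118. From demand, P = 88.
Change in price: 88 − 29 = 59.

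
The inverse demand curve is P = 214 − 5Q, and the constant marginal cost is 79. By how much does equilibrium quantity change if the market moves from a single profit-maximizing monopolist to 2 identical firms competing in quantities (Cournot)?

A monopolist chooses Q where MR = MC. MR = 214 − 10Q; setting this equal to 79 gives Q = 13.5 and P = 146.5.
With 2 symmetric Cournot firms, each firm's FOC gives 214 − 15q = 79, so q = 9, Q = 2·9 = 18, and P = 124.
Change in equilibrium quantity: 18 − 13.5 = 4.5.

Equilibrium quantity rises by 4.5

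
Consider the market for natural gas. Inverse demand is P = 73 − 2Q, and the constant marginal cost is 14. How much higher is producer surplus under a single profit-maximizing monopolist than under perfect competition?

Under competition P = MC = 14, so Q = (73 − 14)/2 = 29.5.
PS = (14 − 14)·29.5 = 0.
The monopolist equates marginal revenue to marginal cost: 73 − 4Q = 14, so Q = 14.75. From demand, P = 43.5.
PS = (43.5 − 14)·14.75 = 435.125.
Change in producer surplus: 435.125 − 0 = 435.125.

Producer surplus rises by 435.125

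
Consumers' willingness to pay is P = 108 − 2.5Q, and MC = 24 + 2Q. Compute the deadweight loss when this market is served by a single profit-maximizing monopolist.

DWL = 100

Under competition P = MC: 108 − 2.5Q = 24 + 2Q ⇒ Q = 56/3, P = 184/3.
The monopolist equates marginal revenue to marginal cost: 108 − 5Q = 24 + 2Q, so Q = 12. From demand, P = 78.
CS = ½·(108 − 184/3)·56/3 = 3920/9; PS = (184/3·56/3 − 24·56/3 − ½·2·(56/3)²) = 3136/9; TS = 784.
CS = ½·(108 − 78)·12 = 180; PS = (78·12 − 24·12 − ½·2·12²) = 504; TS = 684.
DWL = 784 − 684 = 100.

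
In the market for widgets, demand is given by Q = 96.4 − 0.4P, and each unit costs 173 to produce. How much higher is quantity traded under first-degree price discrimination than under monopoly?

Inverting demand: P = 241 − 2.5Q.
Monopoly sets MR = MC: 241 − 5Q = 173 ⇒ Q = 13.6, P = 241 − 2.5·13.6 = 207.
A perfectly discriminating monopolist sells every unit with P(Q) ≥ MC(Q), so output equals the competitive quantity Q = 27.2. Each buyer pays their reservation price, so CS = 0 and the firm captures all surplus.
Change in quantity traded: 27.2 − 13.6 = 13.6.

Q rises by 13.6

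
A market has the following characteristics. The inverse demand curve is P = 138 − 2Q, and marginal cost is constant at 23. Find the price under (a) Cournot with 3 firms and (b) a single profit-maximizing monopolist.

With 3 symmetric Cournot firms, each firm's FOC gives 138 − 8q = 23, so q = 14.375, Q = 3·14.375 = 43.125, and P = 51.75.
The monopolist equates marginal revenue to marginal cost: 138 − 4Q = 23, so Q = 28.75. From demand, P = 80.5.

Cournot: P = 51.75; Monopoly: P = 80.5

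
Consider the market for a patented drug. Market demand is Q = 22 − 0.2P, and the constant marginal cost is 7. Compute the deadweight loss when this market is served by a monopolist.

DWL = 265.225

Inverting demand: P = 110 − 5Q.
Competitive firms price at marginal cost: P = 7, giving Q = 20.6.
A monopolist chooses Q where MR = MC. MR = 110 − 10Q; setting this equal to 7 gives Q = 10.3 and P = 58.5.
DWL is the triangle between Q = 10.3 and Q = 20.6: ½·(20.6 − 10.3)·(58.5 − 7) = 265.225.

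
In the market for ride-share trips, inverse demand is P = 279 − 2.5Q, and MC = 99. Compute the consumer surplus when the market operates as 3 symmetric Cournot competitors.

CS = 3645

In a 3-firm Cournot equilibrium, symmetry and the first-order condition give q = (279 − 99)/(10) = 18. So Q = 54 and P = 144.
CS = ½·(279 − 144)·54 = 3645.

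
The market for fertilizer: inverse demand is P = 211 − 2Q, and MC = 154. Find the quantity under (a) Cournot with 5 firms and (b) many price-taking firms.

Cournot: Q = 23.75; Competition: Q = 28.5

With 5 symmetric Cournot firms, each firm's FOC gives 211 − 12q = 154, so q = 4.75, Q = 5·4.75 = 23.75, and P = 163.5.
Perfect competition: P = MC = 154, so 211 − 2Q = 154 and Q = 28.5.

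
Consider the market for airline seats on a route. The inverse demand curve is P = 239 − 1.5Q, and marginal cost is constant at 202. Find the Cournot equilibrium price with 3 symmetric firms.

P = 211.25

With 3 symmetric Cournot firms, each firm's FOC gives 239 − 6q = 202, so q = 37/6, Q = 3·37/6 = 18.5, and P = 211.25.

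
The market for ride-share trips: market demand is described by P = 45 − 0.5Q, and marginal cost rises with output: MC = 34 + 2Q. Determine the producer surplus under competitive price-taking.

Competitive equilibrium sets price equal to marginal cost: 45 − 0.5Q = 34 + 2Q, so Q = 4.4 and P = 42.8.
PS = P·Q − VC(Q) = 42.8·4.4 − (34·4.4 + ½·2·4.4²) = 19.36.

PS = 19.36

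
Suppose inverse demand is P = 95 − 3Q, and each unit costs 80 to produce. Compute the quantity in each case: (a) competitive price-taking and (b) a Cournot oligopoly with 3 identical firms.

Perfect competition: P = MC = 80, so 95 − 3Q = 80 and Q = 5.
In a 3-firm Cournot equilibrium, symmetry and the first-order condition give q = (95 − 80)/(12) = 1.25. So Q = 3.75 and P = 83.75.

Competition: Q = 5; Cournot: Q = 3.75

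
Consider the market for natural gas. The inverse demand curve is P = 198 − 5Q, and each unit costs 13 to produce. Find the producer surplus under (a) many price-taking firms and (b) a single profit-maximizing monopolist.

Competitive firms price at marginal cost: P = 13, giving Q = 37.
PS = (13 − 13)·37 = 0.
Monopoly sets MR = MC: 198 − 10Q = 13 ⇒ Q = 18.5, P = 198 − 5·18.5 = 105.5.
PS = (105.5 − 13)·18.5 = 1711.25.

Competition: PS = 0; Monopoly: PS = 1711.25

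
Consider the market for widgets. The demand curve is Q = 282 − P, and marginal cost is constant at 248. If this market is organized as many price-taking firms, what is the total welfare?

TS = 578

Inverting demand: P = 282 − Q.
Competitive firms price at marginal cost: P = 248, giving Q = 34.
CS = ½·(282 − 248)·34 = 578; PS = (248 − 248)·34 = 0; TS = 578.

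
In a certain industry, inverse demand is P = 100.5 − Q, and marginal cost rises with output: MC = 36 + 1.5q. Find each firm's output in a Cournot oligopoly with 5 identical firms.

q_i = 8.6

In a 5-firm Cournot equilibrium, symmetry and the first-order condition give q = (100.5 − 36)/(7.5) = 8.6. So Q = 43 and P = 57.5.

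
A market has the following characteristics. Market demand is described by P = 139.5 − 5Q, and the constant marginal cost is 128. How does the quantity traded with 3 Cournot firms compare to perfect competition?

Cournot: Q = 1.725; Competition: Q = 2.3

With 3 symmetric Cournot firms, each firm's FOC gives 139.5 − 20q = 128, so q = 0.575, Q = 3·0.575 = 1.725, and P = 130.875.
Perfect competition: P = MC = 128, so 139.5 − 5Q = 128 and Q = 2.3.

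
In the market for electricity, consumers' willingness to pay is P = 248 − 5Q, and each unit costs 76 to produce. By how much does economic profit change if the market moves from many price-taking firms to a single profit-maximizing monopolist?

Economic profit rises by 1479.2

Competitive firms price at marginal cost: P = 76, giving Q = 34.4.
Profit = (76 − 76)·34.4 = 0.
The monopolist equates marginal revenue to marginal cost: 248 − 10Q = 76, so Q = 17.2. From demand, P = 162.
Profit = (162 − 76)·17.2 = 1479.2.
Change in economic profit: 1479.2 − 0 = 1479.2.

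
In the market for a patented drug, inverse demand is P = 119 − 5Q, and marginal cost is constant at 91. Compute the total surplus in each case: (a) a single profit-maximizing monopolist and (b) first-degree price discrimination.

Monopoly: TS = 58.8; Perfect PD: TS = 78.4

Monopoly sets MR = MC: 119 − 10Q = 91 ⇒ Q = 2.8, P = 119 − 5·2.8 = 105.
CS = ½·(119 − 105)·2.8 = 19.6; PS = (105 − 91)·2.8 = 39.2; TS = 58.8.
Under first-degree price discrimination the firm charges each unit its demand price and produces up to where P = MC, i.e. Q = 5.6. Consumer surplus is zero; producer surplus equals total surplus.
TS = 78.4 (equal to competitive TS).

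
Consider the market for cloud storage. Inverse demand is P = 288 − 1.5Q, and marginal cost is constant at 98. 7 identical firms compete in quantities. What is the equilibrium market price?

Cournot with 7 identical firms: the symmetric best-response condition is 288 − 12q = 98. Each firm produces q = 95/6, total output Q = 665/6, price P = 121.75.

P = 121.75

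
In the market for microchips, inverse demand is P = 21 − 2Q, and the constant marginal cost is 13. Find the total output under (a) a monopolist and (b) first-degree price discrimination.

Monopoly: Q = 2; Perfect PD: Q = 4

The monopolist equates marginal revenue to marginal cost: 21 − 4Q = 13, so Q = 2. From demand, P = 17.
Under first-degree price discrimination the firm charges each unit its demand price and produces up to where P = MC, i.e. Q = 4. Consumer surplus is zero; producer surplus equals total surplus.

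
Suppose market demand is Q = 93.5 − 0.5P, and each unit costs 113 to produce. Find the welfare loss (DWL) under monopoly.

DWL = 342.25

Inverting demand: P = 187 − 2Q.
Perfect competition: P = MC = 113, so 187 − 2Q = 113 and Q = 37.
The monopolist equates marginal revenue to marginal cost: 187 − 4Q = 113, so Q = 18.5. From demand, P = 150.
DWL is the triangle between Q = 18.5 and Q = 37: ½·(37 − 18.5)·(150 − 113) = 342.25.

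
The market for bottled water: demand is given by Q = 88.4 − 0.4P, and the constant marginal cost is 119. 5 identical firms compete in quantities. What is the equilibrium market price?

Inverting demand: P = 221 − 2.5Q.
Cournot with 5 identical firms: the symmetric best-response condition is 221 − 15q = 119. Each firm produces q = 6.8, total output Q = 34, price P = 136.

P = 136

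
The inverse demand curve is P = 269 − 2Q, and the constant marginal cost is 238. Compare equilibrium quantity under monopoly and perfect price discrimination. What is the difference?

Q rises by 7.75

A monopolist chooses Q where MR = MC. MR = 269 − 4Q; setting this equal to 238 gives Q = 7.75 and P = 253.5.
With perfect price discrimination, output is the efficient level Q = 15.5 (where demand meets MC), but every buyer pays their willingness to pay: CS = 0 and PS = total surplus.
Change in equilibrium quantity: 15.5 − 7.75 = 7.75.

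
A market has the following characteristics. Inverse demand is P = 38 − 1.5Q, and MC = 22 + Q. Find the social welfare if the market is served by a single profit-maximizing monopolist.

The monopolist equates marginal revenue to marginal cost: 38 − 3Q = 22 + Q, so Q = 4. From demand, P = 32.
CS = ½·(38 − 32)·4 = 12; PS = (32·4 − 22·4 − ½·1·4²) = 32; TS = 44.

TS = 44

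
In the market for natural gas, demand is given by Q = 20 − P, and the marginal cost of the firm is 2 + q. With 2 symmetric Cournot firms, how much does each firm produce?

q_i = 4.5

Inverting demand: P = 20 − Q.
With 2 symmetric Cournot firms, each firm's FOC gives 20 − 3q = 2 + q, so q = 4.5, Q = 2·4.5 = 9, and P = 11.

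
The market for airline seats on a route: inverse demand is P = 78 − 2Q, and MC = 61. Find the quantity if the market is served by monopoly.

Q = 4.25

The monopolist equates marginal revenue to marginal cost: 78 − 4Q = 61, so Q = 4.25. From demand, P = 69.5.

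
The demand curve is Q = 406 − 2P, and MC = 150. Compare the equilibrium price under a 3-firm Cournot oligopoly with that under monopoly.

Cournot: P = 163.25; Monopoly: P = 176.5

Inverting demand: P = 203 − 0.5Q.
Cournot with 3 identical firms: the symmetric best-response condition is 203 − 2q = 150. Each firm produces q = 26.5, total output Q = 79.5, price P = 163.25.
A monopolist chooses Q where MR = MC. MR = 203 − Q; setting this equal to 150 gives Q = 53 and P = 176.5.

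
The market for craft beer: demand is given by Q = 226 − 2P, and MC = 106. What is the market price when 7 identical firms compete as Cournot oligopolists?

P = 106.875

Inverting demand: P = 113 − 0.5Q.
Cournot with 7 identical firms: the symmetric best-response condition is 113 − 4q = 106. Each firm produces q = 1.75, total output Q = 12.25, price P = 106.875.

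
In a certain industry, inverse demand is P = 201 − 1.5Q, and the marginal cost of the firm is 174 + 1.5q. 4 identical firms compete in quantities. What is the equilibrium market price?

In a 4-firm Cournot equilibrium, symmetry and the first-order condition give q = (201 − 174)/(9) = 3. So Q = 12 and P = 183.

P = 183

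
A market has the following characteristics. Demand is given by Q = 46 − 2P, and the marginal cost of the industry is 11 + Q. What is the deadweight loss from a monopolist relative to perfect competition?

Inverting demand: P = 23 − 0.5Q.
Under competition P = MC: 23 − 0.5Q = 11 + Q ⇒ Q = 8, P = 19.
A monopolist chooses Q where MR = MC. MR = 23 − Q; setting this equal to 11 + Q gives Q = 6 and P = 20.
CS = ½·(23 − 19)·8 = 16; PS = (19·8 − 11·8 − ½·1·8²) = 32; TS = 48.
CS = ½·(23 − 20)·6 = 9; PS = (20·6 − 11·6 − ½·1·6²) = 36; TS = 45.
DWL = 48 − 45 = 3.

DWL = 3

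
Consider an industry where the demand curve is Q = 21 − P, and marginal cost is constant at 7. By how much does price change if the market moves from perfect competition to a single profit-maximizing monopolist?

Inverting demand: P = 21 − Q.
Perfect competition: P = MC = 7, so 21 − Q = 7 and Q = 14.
A monopolist chooses Q where MR = MC. MR = 21 − 2Q; setting this equal to 7 gives Q = 7 and P = 14.
Change in price: 14 − 7 = 7.

Price rises by 7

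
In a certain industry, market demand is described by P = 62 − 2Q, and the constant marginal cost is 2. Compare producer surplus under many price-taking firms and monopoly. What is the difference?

Producer surplus rises by 450

Competitive firms price at marginal cost: P = 2, giving Q = 30.
PS = (2 − 2)·30 = 0.
A monopolist chooses Q where MR = MC. MR = 62 − 4Q; setting this equal to 2 gives Q = 15 and P = 32.
PS = (32 − 2)·15 = 450.
Change in producer surplus: 450 − 0 = 450.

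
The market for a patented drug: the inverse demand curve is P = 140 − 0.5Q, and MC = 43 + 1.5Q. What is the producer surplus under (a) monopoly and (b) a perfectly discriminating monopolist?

Monopoly: PS = 1881.8; Perfect PD: PS = 2352.25

The monopolist equates marginal revenue to marginal cost: 140 − Q = 43 + 1.5Q, so Q = 38.8. From demand, P = 120.6.
PS = P·Q − VC(Q) = 120.6·38.8 − (43·38.8 + ½·1.5·38.8²) = 1881.8.
A perfectly discriminating monopolist sells every unit with P(Q) ≥ MC(Q), so output equals the competitive quantity Q = 48.5. Each buyer pays their reservation price, so CS = 0 and the firm captures all surplus.
PS = ½·(140 − 43)·48.5 = 2352.25.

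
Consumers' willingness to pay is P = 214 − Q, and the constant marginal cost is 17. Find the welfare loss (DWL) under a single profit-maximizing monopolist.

Perfect competition: P = MC = 17, so 214 − Q = 17 and Q = 197.
A monopolist chooses Q where MR = MC. MR = 214 − 2Q; setting this equal to 17 gives Q = 98.5 and P = 115.5.
DWL is the triangle between Q = 98.5 and Q = 197: ½·(197 − 98.5)·(115.5 − 17) = 4851.125.

DWL = 4851.125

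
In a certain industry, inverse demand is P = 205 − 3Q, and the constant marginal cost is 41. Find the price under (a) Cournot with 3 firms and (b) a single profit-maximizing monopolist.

Cournot: P = 82; Monopoly: P = 123

Cournot with 3 identical firms: the symmetric best-response condition is 205 − 12q = 41. Each firm produces q = 41/3, total output Q = 41, price P = 82.
The monopolist equates marginal revenue to marginal cost: 205 − 6Q = 41, so Q = 82/3. From demand, P = 123.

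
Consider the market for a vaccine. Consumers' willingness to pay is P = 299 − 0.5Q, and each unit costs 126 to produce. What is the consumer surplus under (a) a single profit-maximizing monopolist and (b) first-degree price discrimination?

Monopoly: CS = 7482.25; Perfect PD: CS = 0

Monopoly sets MR = MC: 299 − Q = 126 ⇒ Q = 173, P = 299 − 0.5·173 = 212.5.
CS = ½·(299 − 212.5)·173 = 7482.25.
Under first-degree price discrimination the firm charges each unit its demand price and produces up to where P = MC, i.e. Q = 346. Consumer surplus is zero; producer surplus equals total surplus.
CS = 0.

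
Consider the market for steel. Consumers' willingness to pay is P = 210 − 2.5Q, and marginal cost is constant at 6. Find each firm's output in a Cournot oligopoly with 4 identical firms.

q_i = 16.32

In a 4-firm Cournot equilibrium, symmetry and the first-order condition give q = (210 − 6)/(12.5) = 16.32. So Q = 65.28 and P = 46.8.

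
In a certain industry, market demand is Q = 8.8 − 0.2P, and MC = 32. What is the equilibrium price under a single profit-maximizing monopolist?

Inverting demand: P = 44 − 5Q.
A monopolist chooses Q where MR = MC. MR = 44 − 10Q; setting this equal to 32 gives Q = 1.2 and P = 38.

P = 38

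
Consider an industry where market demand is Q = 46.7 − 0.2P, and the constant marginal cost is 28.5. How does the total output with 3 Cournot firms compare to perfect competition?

Inverting demand: P = 233.5 − 5Q.
In a 3-firm Cournot equilibrium, symmetry and the first-order condition give q = (233.5 − 28.5)/(20) = 10.25. So Q = 30.75 and P = 79.75.
Under competition P = MC = 28.5, so Q = (233.5 − 28.5)/5 = 41.

Cournot: Q = 30.75; Competition: Q = 41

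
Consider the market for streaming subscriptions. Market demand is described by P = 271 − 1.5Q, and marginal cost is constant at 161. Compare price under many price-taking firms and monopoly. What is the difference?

Price rises by 55

Under competition P = MC = 161, so Q = (271 − 161)/1.5 = 220/3.
A monopolist chooses Q where MR = MC. MR = 271 − 3Q; setting this equal to 161 gives Q = 110/3 and P = 216.
Change in price: 216 − 161 = 55.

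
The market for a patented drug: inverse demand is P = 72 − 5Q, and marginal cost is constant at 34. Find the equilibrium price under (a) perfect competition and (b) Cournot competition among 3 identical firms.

Under competition P = MC = 34, so Q = (72 − 34)/5 = 7.6.
With 3 symmetric Cournot firms, each firm's FOC gives 72 − 20q = 34, so q = 1.9, Q = 3·1.9 = 5.7, and P = 43.5.

Competition: P = 34; Cournot: P = 43.5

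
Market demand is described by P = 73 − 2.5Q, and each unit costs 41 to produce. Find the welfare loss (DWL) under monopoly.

Perfect competition: P = MC = 41, so 73 − 2.5Q = 41 and Q = 12.8.
The monopolist equates marginal revenue to marginal cost: 73 − 5Q = 41, so Q = 6.4. From demand, P = 57.
DWL is the triangle between Q = 6.4 and Q = 12.8: ½·(12.8 − 6.4)·(57 − 41) = 51.2.

DWL = 51.2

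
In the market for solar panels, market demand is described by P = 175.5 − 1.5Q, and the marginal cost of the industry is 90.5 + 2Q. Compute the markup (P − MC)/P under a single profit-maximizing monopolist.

Lerner index = 0.17

A monopolist chooses Q where MR = MC. MR = 175.5 − 3Q; setting this equal to 90.5 + 2Q gives Q = 17 and P = 150.
Lerner index = (P − MC)/P = (150 − 124.5)/150 = 0.17.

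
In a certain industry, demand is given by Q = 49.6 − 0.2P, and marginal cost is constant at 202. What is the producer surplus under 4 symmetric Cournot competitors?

PS = 67.712

Inverting demand: P = 248 − 5Q.
In a 4-firm Cournot equilibrium, symmetry and the first-order condition give q = (248 − 202)/(25) = 1.84. So Q = 7.36 and P = 211.2.
PS = (211.2 − 202)·7.36 = 67.712.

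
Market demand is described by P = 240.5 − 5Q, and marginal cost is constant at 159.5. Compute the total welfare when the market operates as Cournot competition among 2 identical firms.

Cournot with 2 identical firms: the symmetric best-response condition is 240.5 − 15q = 159.5. Each firm produces q = 5.4, total output Q = 10.8, price P = 186.5.
CS = ½·(240.5 − 186.5)·10.8 = 291.6; PS = (186.5 − 159.5)·10.8 = 291.6; TS = 583.2.

TS = 583.2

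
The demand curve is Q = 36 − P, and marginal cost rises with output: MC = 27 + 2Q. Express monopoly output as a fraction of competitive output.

Q_m/Q_c = 0.75

Inverting demand: P = 36 − Q.
Monopoly sets MR = MC: 36 − 2Q = 27 + 2Q ⇒ Q = 2.25, P = 36 − 2.25 = 33.75.
Under competition P = MC: 36 − Q = 27 + 2Q ⇒ Q = 3, P = 33.
Ratio Q_m/Q_c = 2.25/3 = 0.75.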